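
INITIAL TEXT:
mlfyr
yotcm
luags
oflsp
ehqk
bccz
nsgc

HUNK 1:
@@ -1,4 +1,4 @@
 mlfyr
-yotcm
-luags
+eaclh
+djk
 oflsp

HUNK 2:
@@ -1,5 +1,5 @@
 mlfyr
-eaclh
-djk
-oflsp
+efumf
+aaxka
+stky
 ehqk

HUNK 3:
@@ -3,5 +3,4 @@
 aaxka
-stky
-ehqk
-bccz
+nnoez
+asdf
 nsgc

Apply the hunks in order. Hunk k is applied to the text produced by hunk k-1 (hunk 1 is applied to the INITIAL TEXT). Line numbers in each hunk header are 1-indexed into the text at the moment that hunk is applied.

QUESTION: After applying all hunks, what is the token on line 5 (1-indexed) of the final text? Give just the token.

Hunk 1: at line 1 remove [yotcm,luags] add [eaclh,djk] -> 7 lines: mlfyr eaclh djk oflsp ehqk bccz nsgc
Hunk 2: at line 1 remove [eaclh,djk,oflsp] add [efumf,aaxka,stky] -> 7 lines: mlfyr efumf aaxka stky ehqk bccz nsgc
Hunk 3: at line 3 remove [stky,ehqk,bccz] add [nnoez,asdf] -> 6 lines: mlfyr efumf aaxka nnoez asdf nsgc
Final line 5: asdf

Answer: asdf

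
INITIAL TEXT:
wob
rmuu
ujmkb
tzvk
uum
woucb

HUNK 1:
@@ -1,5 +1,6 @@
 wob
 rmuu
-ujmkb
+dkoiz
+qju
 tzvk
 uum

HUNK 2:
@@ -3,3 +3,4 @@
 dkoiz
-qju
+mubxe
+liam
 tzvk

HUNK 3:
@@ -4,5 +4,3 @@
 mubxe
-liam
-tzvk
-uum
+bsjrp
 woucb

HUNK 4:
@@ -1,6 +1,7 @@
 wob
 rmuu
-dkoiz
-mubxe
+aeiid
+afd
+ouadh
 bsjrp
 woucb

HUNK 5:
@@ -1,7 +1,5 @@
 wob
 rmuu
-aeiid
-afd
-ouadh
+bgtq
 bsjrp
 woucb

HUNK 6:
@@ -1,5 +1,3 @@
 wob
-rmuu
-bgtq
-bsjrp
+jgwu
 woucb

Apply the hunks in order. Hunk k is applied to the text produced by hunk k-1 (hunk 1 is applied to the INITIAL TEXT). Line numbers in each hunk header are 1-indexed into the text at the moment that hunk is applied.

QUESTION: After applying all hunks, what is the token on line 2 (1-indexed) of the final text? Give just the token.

Hunk 1: at line 1 remove [ujmkb] add [dkoiz,qju] -> 7 lines: wob rmuu dkoiz qju tzvk uum woucb
Hunk 2: at line 3 remove [qju] add [mubxe,liam] -> 8 lines: wob rmuu dkoiz mubxe liam tzvk uum woucb
Hunk 3: at line 4 remove [liam,tzvk,uum] add [bsjrp] -> 6 lines: wob rmuu dkoiz mubxe bsjrp woucb
Hunk 4: at line 1 remove [dkoiz,mubxe] add [aeiid,afd,ouadh] -> 7 lines: wob rmuu aeiid afd ouadh bsjrp woucb
Hunk 5: at line 1 remove [aeiid,afd,ouadh] add [bgtq] -> 5 lines: wob rmuu bgtq bsjrp woucb
Hunk 6: at line 1 remove [rmuu,bgtq,bsjrp] add [jgwu] -> 3 lines: wob jgwu woucb
Final line 2: jgwu

Answer: jgwu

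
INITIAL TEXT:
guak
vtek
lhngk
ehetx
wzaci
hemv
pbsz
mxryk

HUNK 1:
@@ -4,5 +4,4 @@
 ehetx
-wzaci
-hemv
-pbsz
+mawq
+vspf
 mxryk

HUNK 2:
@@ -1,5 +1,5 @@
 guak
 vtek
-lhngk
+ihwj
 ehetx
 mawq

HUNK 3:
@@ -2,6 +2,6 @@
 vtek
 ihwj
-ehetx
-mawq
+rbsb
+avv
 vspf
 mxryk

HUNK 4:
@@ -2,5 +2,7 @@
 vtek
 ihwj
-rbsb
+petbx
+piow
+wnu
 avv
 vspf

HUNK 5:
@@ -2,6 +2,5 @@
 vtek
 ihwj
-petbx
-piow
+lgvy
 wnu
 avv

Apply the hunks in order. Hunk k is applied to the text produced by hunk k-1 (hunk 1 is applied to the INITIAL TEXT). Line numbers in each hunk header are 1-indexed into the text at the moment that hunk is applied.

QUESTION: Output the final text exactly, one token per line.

Answer: guak
vtek
ihwj
lgvy
wnu
avv
vspf
mxryk

Derivation:
Hunk 1: at line 4 remove [wzaci,hemv,pbsz] add [mawq,vspf] -> 7 lines: guak vtek lhngk ehetx mawq vspf mxryk
Hunk 2: at line 1 remove [lhngk] add [ihwj] -> 7 lines: guak vtek ihwj ehetx mawq vspf mxryk
Hunk 3: at line 2 remove [ehetx,mawq] add [rbsb,avv] -> 7 lines: guak vtek ihwj rbsb avv vspf mxryk
Hunk 4: at line 2 remove [rbsb] add [petbx,piow,wnu] -> 9 lines: guak vtek ihwj petbx piow wnu avv vspf mxryk
Hunk 5: at line 2 remove [petbx,piow] add [lgvy] -> 8 lines: guak vtek ihwj lgvy wnu avv vspf mxryk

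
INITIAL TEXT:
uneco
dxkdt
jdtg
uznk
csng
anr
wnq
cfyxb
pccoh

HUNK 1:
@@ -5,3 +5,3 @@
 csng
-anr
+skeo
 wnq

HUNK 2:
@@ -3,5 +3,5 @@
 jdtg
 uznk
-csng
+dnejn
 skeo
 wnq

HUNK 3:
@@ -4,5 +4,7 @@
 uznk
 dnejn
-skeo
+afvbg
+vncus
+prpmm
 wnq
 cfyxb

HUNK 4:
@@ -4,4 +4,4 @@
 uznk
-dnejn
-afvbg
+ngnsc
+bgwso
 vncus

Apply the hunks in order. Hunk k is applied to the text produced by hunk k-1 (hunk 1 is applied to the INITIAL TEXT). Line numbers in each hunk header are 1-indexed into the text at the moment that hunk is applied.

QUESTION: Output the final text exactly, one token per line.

Hunk 1: at line 5 remove [anr] add [skeo] -> 9 lines: uneco dxkdt jdtg uznk csng skeo wnq cfyxb pccoh
Hunk 2: at line 3 remove [csng] add [dnejn] -> 9 lines: uneco dxkdt jdtg uznk dnejn skeo wnq cfyxb pccoh
Hunk 3: at line 4 remove [skeo] add [afvbg,vncus,prpmm] -> 11 lines: uneco dxkdt jdtg uznk dnejn afvbg vncus prpmm wnq cfyxb pccoh
Hunk 4: at line 4 remove [dnejn,afvbg] add [ngnsc,bgwso] -> 11 lines: uneco dxkdt jdtg uznk ngnsc bgwso vncus prpmm wnq cfyxb pccoh

Answer: uneco
dxkdt
jdtg
uznk
ngnsc
bgwso
vncus
prpmm
wnq
cfyxb
pccoh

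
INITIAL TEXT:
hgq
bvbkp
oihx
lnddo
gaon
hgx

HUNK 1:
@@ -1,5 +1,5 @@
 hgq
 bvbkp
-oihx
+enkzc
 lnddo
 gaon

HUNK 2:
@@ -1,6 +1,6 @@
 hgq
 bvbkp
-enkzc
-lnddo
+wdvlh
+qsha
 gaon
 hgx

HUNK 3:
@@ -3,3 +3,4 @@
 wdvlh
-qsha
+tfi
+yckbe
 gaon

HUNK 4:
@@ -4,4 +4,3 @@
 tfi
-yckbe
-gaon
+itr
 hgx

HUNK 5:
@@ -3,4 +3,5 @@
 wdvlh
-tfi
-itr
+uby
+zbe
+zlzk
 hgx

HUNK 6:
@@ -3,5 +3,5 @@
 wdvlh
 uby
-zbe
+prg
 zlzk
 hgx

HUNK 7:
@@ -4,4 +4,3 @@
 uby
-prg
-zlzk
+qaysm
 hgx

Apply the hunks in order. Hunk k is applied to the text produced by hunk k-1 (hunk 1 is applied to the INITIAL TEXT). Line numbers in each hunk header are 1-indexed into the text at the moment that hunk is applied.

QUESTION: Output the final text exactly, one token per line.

Hunk 1: at line 1 remove [oihx] add [enkzc] -> 6 lines: hgq bvbkp enkzc lnddo gaon hgx
Hunk 2: at line 1 remove [enkzc,lnddo] add [wdvlh,qsha] -> 6 lines: hgq bvbkp wdvlh qsha gaon hgx
Hunk 3: at line 3 remove [qsha] add [tfi,yckbe] -> 7 lines: hgq bvbkp wdvlh tfi yckbe gaon hgx
Hunk 4: at line 4 remove [yckbe,gaon] add [itr] -> 6 lines: hgq bvbkp wdvlh tfi itr hgx
Hunk 5: at line 3 remove [tfi,itr] add [uby,zbe,zlzk] -> 7 lines: hgq bvbkp wdvlh uby zbe zlzk hgx
Hunk 6: at line 3 remove [zbe] add [prg] -> 7 lines: hgq bvbkp wdvlh uby prg zlzk hgx
Hunk 7: at line 4 remove [prg,zlzk] add [qaysm] -> 6 lines: hgq bvbkp wdvlh uby qaysm hgx

Answer: hgq
bvbkp
wdvlh
uby
qaysm
hgx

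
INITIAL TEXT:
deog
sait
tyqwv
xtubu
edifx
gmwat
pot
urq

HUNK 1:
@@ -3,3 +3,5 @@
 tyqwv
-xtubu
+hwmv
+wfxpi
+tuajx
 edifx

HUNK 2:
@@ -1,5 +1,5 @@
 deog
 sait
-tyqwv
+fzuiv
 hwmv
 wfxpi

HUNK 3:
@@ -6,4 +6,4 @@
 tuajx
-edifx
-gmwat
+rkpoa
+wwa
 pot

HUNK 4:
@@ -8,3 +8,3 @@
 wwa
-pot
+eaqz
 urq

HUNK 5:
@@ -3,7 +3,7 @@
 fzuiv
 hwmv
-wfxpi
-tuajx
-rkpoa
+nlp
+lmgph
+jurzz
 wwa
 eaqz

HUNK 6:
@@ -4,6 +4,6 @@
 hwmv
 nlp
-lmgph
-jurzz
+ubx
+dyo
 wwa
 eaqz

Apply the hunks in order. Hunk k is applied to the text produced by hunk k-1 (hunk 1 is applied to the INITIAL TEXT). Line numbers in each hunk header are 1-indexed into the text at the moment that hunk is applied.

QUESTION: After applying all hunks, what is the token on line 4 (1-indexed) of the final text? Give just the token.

Hunk 1: at line 3 remove [xtubu] add [hwmv,wfxpi,tuajx] -> 10 lines: deog sait tyqwv hwmv wfxpi tuajx edifx gmwat pot urq
Hunk 2: at line 1 remove [tyqwv] add [fzuiv] -> 10 lines: deog sait fzuiv hwmv wfxpi tuajx edifx gmwat pot urq
Hunk 3: at line 6 remove [edifx,gmwat] add [rkpoa,wwa] -> 10 lines: deog sait fzuiv hwmv wfxpi tuajx rkpoa wwa pot urq
Hunk 4: at line 8 remove [pot] add [eaqz] -> 10 lines: deog sait fzuiv hwmv wfxpi tuajx rkpoa wwa eaqz urq
Hunk 5: at line 3 remove [wfxpi,tuajx,rkpoa] add [nlp,lmgph,jurzz] -> 10 lines: deog sait fzuiv hwmv nlp lmgph jurzz wwa eaqz urq
Hunk 6: at line 4 remove [lmgph,jurzz] add [ubx,dyo] -> 10 lines: deog sait fzuiv hwmv nlp ubx dyo wwa eaqz urq
Final line 4: hwmv

Answer: hwmv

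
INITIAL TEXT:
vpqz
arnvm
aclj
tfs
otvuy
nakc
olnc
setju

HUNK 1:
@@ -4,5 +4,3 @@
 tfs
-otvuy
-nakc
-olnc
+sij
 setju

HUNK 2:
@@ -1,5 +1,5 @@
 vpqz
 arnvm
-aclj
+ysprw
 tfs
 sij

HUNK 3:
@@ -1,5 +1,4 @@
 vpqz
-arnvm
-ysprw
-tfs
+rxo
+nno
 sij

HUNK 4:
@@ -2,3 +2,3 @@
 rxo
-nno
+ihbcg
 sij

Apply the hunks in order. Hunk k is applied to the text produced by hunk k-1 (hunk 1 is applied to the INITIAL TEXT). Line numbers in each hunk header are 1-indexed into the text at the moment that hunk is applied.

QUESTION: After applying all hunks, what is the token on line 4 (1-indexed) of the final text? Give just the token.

Answer: sij

Derivation:
Hunk 1: at line 4 remove [otvuy,nakc,olnc] add [sij] -> 6 lines: vpqz arnvm aclj tfs sij setju
Hunk 2: at line 1 remove [aclj] add [ysprw] -> 6 lines: vpqz arnvm ysprw tfs sij setju
Hunk 3: at line 1 remove [arnvm,ysprw,tfs] add [rxo,nno] -> 5 lines: vpqz rxo nno sij setju
Hunk 4: at line 2 remove [nno] add [ihbcg] -> 5 lines: vpqz rxo ihbcg sij setju
Final line 4: sij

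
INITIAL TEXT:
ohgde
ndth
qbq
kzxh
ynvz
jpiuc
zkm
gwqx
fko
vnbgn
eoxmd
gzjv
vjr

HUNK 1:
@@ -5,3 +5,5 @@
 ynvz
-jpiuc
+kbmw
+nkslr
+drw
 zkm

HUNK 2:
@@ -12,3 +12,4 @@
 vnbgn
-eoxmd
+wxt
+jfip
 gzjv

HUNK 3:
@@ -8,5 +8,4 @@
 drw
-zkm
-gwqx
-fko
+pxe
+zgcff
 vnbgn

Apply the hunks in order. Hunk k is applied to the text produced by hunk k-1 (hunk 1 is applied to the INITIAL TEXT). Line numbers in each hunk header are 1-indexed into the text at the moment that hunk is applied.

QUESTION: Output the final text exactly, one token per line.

Answer: ohgde
ndth
qbq
kzxh
ynvz
kbmw
nkslr
drw
pxe
zgcff
vnbgn
wxt
jfip
gzjv
vjr

Derivation:
Hunk 1: at line 5 remove [jpiuc] add [kbmw,nkslr,drw] -> 15 lines: ohgde ndth qbq kzxh ynvz kbmw nkslr drw zkm gwqx fko vnbgn eoxmd gzjv vjr
Hunk 2: at line 12 remove [eoxmd] add [wxt,jfip] -> 16 lines: ohgde ndth qbq kzxh ynvz kbmw nkslr drw zkm gwqx fko vnbgn wxt jfip gzjv vjr
Hunk 3: at line 8 remove [zkm,gwqx,fko] add [pxe,zgcff] -> 15 lines: ohgde ndth qbq kzxh ynvz kbmw nkslr drw pxe zgcff vnbgn wxt jfip gzjv vjr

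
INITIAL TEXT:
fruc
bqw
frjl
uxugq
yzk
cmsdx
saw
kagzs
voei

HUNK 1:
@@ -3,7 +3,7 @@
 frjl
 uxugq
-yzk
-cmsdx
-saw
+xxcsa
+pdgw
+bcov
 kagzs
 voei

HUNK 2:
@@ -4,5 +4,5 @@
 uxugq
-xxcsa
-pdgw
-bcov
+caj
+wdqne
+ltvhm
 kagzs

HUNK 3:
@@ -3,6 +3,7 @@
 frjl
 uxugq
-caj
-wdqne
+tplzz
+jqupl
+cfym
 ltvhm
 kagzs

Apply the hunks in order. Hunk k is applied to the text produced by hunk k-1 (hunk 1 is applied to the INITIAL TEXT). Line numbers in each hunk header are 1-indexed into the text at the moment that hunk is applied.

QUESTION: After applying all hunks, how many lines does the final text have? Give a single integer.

Hunk 1: at line 3 remove [yzk,cmsdx,saw] add [xxcsa,pdgw,bcov] -> 9 lines: fruc bqw frjl uxugq xxcsa pdgw bcov kagzs voei
Hunk 2: at line 4 remove [xxcsa,pdgw,bcov] add [caj,wdqne,ltvhm] -> 9 lines: fruc bqw frjl uxugq caj wdqne ltvhm kagzs voei
Hunk 3: at line 3 remove [caj,wdqne] add [tplzz,jqupl,cfym] -> 10 lines: fruc bqw frjl uxugq tplzz jqupl cfym ltvhm kagzs voei
Final line count: 10

Answer: 10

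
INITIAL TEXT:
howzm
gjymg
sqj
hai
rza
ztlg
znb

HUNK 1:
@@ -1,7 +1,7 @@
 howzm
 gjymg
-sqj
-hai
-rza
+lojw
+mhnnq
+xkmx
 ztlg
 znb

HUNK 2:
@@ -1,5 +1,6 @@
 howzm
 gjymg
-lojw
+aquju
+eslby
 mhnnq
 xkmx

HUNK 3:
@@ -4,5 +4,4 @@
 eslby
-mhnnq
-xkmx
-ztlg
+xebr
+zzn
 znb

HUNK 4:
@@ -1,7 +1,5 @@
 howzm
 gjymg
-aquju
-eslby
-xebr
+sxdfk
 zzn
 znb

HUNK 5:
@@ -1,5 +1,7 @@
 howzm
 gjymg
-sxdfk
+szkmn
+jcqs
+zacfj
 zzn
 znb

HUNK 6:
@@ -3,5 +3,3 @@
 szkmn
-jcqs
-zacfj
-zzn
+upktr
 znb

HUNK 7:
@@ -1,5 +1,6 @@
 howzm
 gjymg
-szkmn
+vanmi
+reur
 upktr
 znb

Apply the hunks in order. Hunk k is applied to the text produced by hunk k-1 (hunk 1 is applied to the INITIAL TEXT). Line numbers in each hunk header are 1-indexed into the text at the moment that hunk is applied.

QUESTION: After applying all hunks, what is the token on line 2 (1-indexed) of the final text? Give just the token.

Answer: gjymg

Derivation:
Hunk 1: at line 1 remove [sqj,hai,rza] add [lojw,mhnnq,xkmx] -> 7 lines: howzm gjymg lojw mhnnq xkmx ztlg znb
Hunk 2: at line 1 remove [lojw] add [aquju,eslby] -> 8 lines: howzm gjymg aquju eslby mhnnq xkmx ztlg znb
Hunk 3: at line 4 remove [mhnnq,xkmx,ztlg] add [xebr,zzn] -> 7 lines: howzm gjymg aquju eslby xebr zzn znb
Hunk 4: at line 1 remove [aquju,eslby,xebr] add [sxdfk] -> 5 lines: howzm gjymg sxdfk zzn znb
Hunk 5: at line 1 remove [sxdfk] add [szkmn,jcqs,zacfj] -> 7 lines: howzm gjymg szkmn jcqs zacfj zzn znb
Hunk 6: at line 3 remove [jcqs,zacfj,zzn] add [upktr] -> 5 lines: howzm gjymg szkmn upktr znb
Hunk 7: at line 1 remove [szkmn] add [vanmi,reur] -> 6 lines: howzm gjymg vanmi reur upktr znb
Final line 2: gjymg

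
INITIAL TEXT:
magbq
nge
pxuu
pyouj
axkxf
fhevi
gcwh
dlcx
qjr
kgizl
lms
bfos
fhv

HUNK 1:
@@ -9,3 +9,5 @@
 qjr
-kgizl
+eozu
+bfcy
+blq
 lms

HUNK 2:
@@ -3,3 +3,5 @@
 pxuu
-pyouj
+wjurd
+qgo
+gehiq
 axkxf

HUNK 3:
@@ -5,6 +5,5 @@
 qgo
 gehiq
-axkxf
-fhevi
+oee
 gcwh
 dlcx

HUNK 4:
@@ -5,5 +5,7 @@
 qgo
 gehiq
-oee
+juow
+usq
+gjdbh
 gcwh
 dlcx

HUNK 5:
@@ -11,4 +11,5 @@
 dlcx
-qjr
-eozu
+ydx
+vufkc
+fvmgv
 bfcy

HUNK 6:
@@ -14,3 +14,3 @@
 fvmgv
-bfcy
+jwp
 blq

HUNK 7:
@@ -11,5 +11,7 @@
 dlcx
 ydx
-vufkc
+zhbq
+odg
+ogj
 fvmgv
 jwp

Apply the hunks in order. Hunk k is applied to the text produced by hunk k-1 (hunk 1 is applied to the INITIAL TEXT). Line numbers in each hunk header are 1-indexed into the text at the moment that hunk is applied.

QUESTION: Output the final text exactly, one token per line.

Answer: magbq
nge
pxuu
wjurd
qgo
gehiq
juow
usq
gjdbh
gcwh
dlcx
ydx
zhbq
odg
ogj
fvmgv
jwp
blq
lms
bfos
fhv

Derivation:
Hunk 1: at line 9 remove [kgizl] add [eozu,bfcy,blq] -> 15 lines: magbq nge pxuu pyouj axkxf fhevi gcwh dlcx qjr eozu bfcy blq lms bfos fhv
Hunk 2: at line 3 remove [pyouj] add [wjurd,qgo,gehiq] -> 17 lines: magbq nge pxuu wjurd qgo gehiq axkxf fhevi gcwh dlcx qjr eozu bfcy blq lms bfos fhv
Hunk 3: at line 5 remove [axkxf,fhevi] add [oee] -> 16 lines: magbq nge pxuu wjurd qgo gehiq oee gcwh dlcx qjr eozu bfcy blq lms bfos fhv
Hunk 4: at line 5 remove [oee] add [juow,usq,gjdbh] -> 18 lines: magbq nge pxuu wjurd qgo gehiq juow usq gjdbh gcwh dlcx qjr eozu bfcy blq lms bfos fhv
Hunk 5: at line 11 remove [qjr,eozu] add [ydx,vufkc,fvmgv] -> 19 lines: magbq nge pxuu wjurd qgo gehiq juow usq gjdbh gcwh dlcx ydx vufkc fvmgv bfcy blq lms bfos fhv
Hunk 6: at line 14 remove [bfcy] add [jwp] -> 19 lines: magbq nge pxuu wjurd qgo gehiq juow usq gjdbh gcwh dlcx ydx vufkc fvmgv jwp blq lms bfos fhv
Hunk 7: at line 11 remove [vufkc] add [zhbq,odg,ogj] -> 21 lines: magbq nge pxuu wjurd qgo gehiq juow usq gjdbh gcwh dlcx ydx zhbq odg ogj fvmgv jwp blq lms bfos fhv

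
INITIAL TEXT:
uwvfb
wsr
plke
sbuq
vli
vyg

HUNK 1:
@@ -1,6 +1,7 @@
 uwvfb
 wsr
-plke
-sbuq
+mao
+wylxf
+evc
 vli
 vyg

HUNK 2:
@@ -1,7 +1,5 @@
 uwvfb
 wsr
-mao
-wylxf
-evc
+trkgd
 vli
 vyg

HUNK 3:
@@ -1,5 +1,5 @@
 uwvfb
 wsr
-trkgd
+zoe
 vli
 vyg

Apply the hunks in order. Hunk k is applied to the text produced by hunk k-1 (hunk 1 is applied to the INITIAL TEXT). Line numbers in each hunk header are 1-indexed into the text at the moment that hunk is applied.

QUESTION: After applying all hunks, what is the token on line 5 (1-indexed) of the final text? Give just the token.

Answer: vyg

Derivation:
Hunk 1: at line 1 remove [plke,sbuq] add [mao,wylxf,evc] -> 7 lines: uwvfb wsr mao wylxf evc vli vyg
Hunk 2: at line 1 remove [mao,wylxf,evc] add [trkgd] -> 5 lines: uwvfb wsr trkgd vli vyg
Hunk 3: at line 1 remove [trkgd] add [zoe] -> 5 lines: uwvfb wsr zoe vli vyg
Final line 5: vyg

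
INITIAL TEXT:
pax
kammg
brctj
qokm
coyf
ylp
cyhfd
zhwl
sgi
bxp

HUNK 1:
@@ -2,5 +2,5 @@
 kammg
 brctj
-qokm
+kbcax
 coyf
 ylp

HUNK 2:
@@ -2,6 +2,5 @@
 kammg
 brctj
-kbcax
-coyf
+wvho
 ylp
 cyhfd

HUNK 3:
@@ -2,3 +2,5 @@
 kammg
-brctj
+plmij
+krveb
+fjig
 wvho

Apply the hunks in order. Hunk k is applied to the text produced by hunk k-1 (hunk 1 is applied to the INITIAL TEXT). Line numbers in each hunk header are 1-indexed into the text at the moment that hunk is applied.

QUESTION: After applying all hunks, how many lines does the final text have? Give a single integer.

Answer: 11

Derivation:
Hunk 1: at line 2 remove [qokm] add [kbcax] -> 10 lines: pax kammg brctj kbcax coyf ylp cyhfd zhwl sgi bxp
Hunk 2: at line 2 remove [kbcax,coyf] add [wvho] -> 9 lines: pax kammg brctj wvho ylp cyhfd zhwl sgi bxp
Hunk 3: at line 2 remove [brctj] add [plmij,krveb,fjig] -> 11 lines: pax kammg plmij krveb fjig wvho ylp cyhfd zhwl sgi bxp
Final line count: 11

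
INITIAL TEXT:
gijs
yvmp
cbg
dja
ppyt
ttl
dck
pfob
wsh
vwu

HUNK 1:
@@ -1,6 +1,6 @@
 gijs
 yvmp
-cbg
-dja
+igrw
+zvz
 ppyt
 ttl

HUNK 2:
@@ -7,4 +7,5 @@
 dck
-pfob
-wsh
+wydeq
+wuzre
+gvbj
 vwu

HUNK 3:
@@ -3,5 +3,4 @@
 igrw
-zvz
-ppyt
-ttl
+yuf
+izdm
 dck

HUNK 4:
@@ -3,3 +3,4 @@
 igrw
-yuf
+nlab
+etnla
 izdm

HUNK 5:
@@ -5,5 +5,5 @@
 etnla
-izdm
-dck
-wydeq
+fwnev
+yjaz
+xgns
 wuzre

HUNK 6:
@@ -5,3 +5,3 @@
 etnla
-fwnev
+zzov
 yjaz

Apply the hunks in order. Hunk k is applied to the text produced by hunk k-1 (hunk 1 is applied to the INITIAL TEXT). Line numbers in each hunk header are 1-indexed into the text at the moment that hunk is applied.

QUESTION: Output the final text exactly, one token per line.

Hunk 1: at line 1 remove [cbg,dja] add [igrw,zvz] -> 10 lines: gijs yvmp igrw zvz ppyt ttl dck pfob wsh vwu
Hunk 2: at line 7 remove [pfob,wsh] add [wydeq,wuzre,gvbj] -> 11 lines: gijs yvmp igrw zvz ppyt ttl dck wydeq wuzre gvbj vwu
Hunk 3: at line 3 remove [zvz,ppyt,ttl] add [yuf,izdm] -> 10 lines: gijs yvmp igrw yuf izdm dck wydeq wuzre gvbj vwu
Hunk 4: at line 3 remove [yuf] add [nlab,etnla] -> 11 lines: gijs yvmp igrw nlab etnla izdm dck wydeq wuzre gvbj vwu
Hunk 5: at line 5 remove [izdm,dck,wydeq] add [fwnev,yjaz,xgns] -> 11 lines: gijs yvmp igrw nlab etnla fwnev yjaz xgns wuzre gvbj vwu
Hunk 6: at line 5 remove [fwnev] add [zzov] -> 11 lines: gijs yvmp igrw nlab etnla zzov yjaz xgns wuzre gvbj vwu

Answer: gijs
yvmp
igrw
nlab
etnla
zzov
yjaz
xgns
wuzre
gvbj
vwu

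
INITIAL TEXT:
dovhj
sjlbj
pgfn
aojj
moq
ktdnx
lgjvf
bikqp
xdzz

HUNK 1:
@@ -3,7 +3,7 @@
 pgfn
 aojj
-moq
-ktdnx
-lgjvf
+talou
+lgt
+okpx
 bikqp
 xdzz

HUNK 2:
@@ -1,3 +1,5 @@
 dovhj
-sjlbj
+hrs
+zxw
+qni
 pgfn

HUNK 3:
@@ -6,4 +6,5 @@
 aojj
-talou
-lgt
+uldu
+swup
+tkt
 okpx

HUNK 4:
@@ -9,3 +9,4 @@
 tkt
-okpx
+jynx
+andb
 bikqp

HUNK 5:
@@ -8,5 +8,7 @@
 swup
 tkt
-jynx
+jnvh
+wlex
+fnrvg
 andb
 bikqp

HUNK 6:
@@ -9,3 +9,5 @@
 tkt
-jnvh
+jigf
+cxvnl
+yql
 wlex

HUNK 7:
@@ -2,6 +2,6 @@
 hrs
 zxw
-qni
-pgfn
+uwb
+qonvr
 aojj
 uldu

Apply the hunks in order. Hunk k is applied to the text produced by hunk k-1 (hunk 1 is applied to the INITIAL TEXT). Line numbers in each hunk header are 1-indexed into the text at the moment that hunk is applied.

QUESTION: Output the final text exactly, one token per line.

Hunk 1: at line 3 remove [moq,ktdnx,lgjvf] add [talou,lgt,okpx] -> 9 lines: dovhj sjlbj pgfn aojj talou lgt okpx bikqp xdzz
Hunk 2: at line 1 remove [sjlbj] add [hrs,zxw,qni] -> 11 lines: dovhj hrs zxw qni pgfn aojj talou lgt okpx bikqp xdzz
Hunk 3: at line 6 remove [talou,lgt] add [uldu,swup,tkt] -> 12 lines: dovhj hrs zxw qni pgfn aojj uldu swup tkt okpx bikqp xdzz
Hunk 4: at line 9 remove [okpx] add [jynx,andb] -> 13 lines: dovhj hrs zxw qni pgfn aojj uldu swup tkt jynx andb bikqp xdzz
Hunk 5: at line 8 remove [jynx] add [jnvh,wlex,fnrvg] -> 15 lines: dovhj hrs zxw qni pgfn aojj uldu swup tkt jnvh wlex fnrvg andb bikqp xdzz
Hunk 6: at line 9 remove [jnvh] add [jigf,cxvnl,yql] -> 17 lines: dovhj hrs zxw qni pgfn aojj uldu swup tkt jigf cxvnl yql wlex fnrvg andb bikqp xdzz
Hunk 7: at line 2 remove [qni,pgfn] add [uwb,qonvr] -> 17 lines: dovhj hrs zxw uwb qonvr aojj uldu swup tkt jigf cxvnl yql wlex fnrvg andb bikqp xdzz

Answer: dovhj
hrs
zxw
uwb
qonvr
aojj
uldu
swup
tkt
jigf
cxvnl
yql
wlex
fnrvg
andb
bikqp
xdzz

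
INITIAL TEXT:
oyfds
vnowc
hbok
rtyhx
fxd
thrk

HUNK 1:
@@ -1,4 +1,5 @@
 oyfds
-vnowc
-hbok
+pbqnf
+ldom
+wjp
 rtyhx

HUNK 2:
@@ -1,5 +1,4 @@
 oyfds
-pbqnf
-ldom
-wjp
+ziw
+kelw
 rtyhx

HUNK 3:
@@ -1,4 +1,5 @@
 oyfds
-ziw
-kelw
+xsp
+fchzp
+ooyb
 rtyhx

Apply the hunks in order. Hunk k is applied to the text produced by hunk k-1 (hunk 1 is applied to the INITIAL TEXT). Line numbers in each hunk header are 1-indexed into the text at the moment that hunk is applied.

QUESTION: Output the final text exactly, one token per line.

Answer: oyfds
xsp
fchzp
ooyb
rtyhx
fxd
thrk

Derivation:
Hunk 1: at line 1 remove [vnowc,hbok] add [pbqnf,ldom,wjp] -> 7 lines: oyfds pbqnf ldom wjp rtyhx fxd thrk
Hunk 2: at line 1 remove [pbqnf,ldom,wjp] add [ziw,kelw] -> 6 lines: oyfds ziw kelw rtyhx fxd thrk
Hunk 3: at line 1 remove [ziw,kelw] add [xsp,fchzp,ooyb] -> 7 lines: oyfds xsp fchzp ooyb rtyhx fxd thrk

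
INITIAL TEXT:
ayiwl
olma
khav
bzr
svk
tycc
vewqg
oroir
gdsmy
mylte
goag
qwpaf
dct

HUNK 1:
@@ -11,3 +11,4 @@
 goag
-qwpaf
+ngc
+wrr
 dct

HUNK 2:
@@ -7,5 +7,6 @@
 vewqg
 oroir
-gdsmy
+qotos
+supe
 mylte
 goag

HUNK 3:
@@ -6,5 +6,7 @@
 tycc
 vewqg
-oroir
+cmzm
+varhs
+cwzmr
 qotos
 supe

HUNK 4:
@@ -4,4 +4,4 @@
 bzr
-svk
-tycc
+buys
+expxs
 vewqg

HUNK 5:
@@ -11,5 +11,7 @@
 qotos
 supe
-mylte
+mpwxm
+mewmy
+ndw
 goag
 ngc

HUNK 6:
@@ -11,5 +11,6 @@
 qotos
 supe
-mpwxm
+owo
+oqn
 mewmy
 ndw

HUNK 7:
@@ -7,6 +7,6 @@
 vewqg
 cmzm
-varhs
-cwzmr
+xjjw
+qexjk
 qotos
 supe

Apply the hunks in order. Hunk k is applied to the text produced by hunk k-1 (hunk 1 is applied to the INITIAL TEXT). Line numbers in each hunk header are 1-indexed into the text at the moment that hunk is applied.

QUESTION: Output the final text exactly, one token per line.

Hunk 1: at line 11 remove [qwpaf] add [ngc,wrr] -> 14 lines: ayiwl olma khav bzr svk tycc vewqg oroir gdsmy mylte goag ngc wrr dct
Hunk 2: at line 7 remove [gdsmy] add [qotos,supe] -> 15 lines: ayiwl olma khav bzr svk tycc vewqg oroir qotos supe mylte goag ngc wrr dct
Hunk 3: at line 6 remove [oroir] add [cmzm,varhs,cwzmr] -> 17 lines: ayiwl olma khav bzr svk tycc vewqg cmzm varhs cwzmr qotos supe mylte goag ngc wrr dct
Hunk 4: at line 4 remove [svk,tycc] add [buys,expxs] -> 17 lines: ayiwl olma khav bzr buys expxs vewqg cmzm varhs cwzmr qotos supe mylte goag ngc wrr dct
Hunk 5: at line 11 remove [mylte] add [mpwxm,mewmy,ndw] -> 19 lines: ayiwl olma khav bzr buys expxs vewqg cmzm varhs cwzmr qotos supe mpwxm mewmy ndw goag ngc wrr dct
Hunk 6: at line 11 remove [mpwxm] add [owo,oqn] -> 20 lines: ayiwl olma khav bzr buys expxs vewqg cmzm varhs cwzmr qotos supe owo oqn mewmy ndw goag ngc wrr dct
Hunk 7: at line 7 remove [varhs,cwzmr] add [xjjw,qexjk] -> 20 lines: ayiwl olma khav bzr buys expxs vewqg cmzm xjjw qexjk qotos supe owo oqn mewmy ndw goag ngc wrr dct

Answer: ayiwl
olma
khav
bzr
buys
expxs
vewqg
cmzm
xjjw
qexjk
qotos
supe
owo
oqn
mewmy
ndw
goag
ngc
wrr
dct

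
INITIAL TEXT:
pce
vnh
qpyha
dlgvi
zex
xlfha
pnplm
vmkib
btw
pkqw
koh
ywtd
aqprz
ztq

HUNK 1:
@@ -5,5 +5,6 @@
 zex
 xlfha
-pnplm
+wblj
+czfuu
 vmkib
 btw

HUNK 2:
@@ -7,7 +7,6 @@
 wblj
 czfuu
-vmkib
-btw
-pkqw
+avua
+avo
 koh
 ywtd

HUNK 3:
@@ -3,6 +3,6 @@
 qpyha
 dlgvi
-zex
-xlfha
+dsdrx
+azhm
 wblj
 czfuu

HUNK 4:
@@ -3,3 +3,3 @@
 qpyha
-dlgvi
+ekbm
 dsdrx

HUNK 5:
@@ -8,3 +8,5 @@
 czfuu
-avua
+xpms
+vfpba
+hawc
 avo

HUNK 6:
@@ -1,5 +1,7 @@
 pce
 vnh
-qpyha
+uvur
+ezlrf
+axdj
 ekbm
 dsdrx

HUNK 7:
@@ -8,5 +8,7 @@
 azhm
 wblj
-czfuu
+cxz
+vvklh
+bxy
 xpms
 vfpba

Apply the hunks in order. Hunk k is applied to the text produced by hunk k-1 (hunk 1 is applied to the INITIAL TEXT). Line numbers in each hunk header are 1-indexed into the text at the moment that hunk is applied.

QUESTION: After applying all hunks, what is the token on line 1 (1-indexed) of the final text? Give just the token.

Answer: pce

Derivation:
Hunk 1: at line 5 remove [pnplm] add [wblj,czfuu] -> 15 lines: pce vnh qpyha dlgvi zex xlfha wblj czfuu vmkib btw pkqw koh ywtd aqprz ztq
Hunk 2: at line 7 remove [vmkib,btw,pkqw] add [avua,avo] -> 14 lines: pce vnh qpyha dlgvi zex xlfha wblj czfuu avua avo koh ywtd aqprz ztq
Hunk 3: at line 3 remove [zex,xlfha] add [dsdrx,azhm] -> 14 lines: pce vnh qpyha dlgvi dsdrx azhm wblj czfuu avua avo koh ywtd aqprz ztq
Hunk 4: at line 3 remove [dlgvi] add [ekbm] -> 14 lines: pce vnh qpyha ekbm dsdrx azhm wblj czfuu avua avo koh ywtd aqprz ztq
Hunk 5: at line 8 remove [avua] add [xpms,vfpba,hawc] -> 16 lines: pce vnh qpyha ekbm dsdrx azhm wblj czfuu xpms vfpba hawc avo koh ywtd aqprz ztq
Hunk 6: at line 1 remove [qpyha] add [uvur,ezlrf,axdj] -> 18 lines: pce vnh uvur ezlrf axdj ekbm dsdrx azhm wblj czfuu xpms vfpba hawc avo koh ywtd aqprz ztq
Hunk 7: at line 8 remove [czfuu] add [cxz,vvklh,bxy] -> 20 lines: pce vnh uvur ezlrf axdj ekbm dsdrx azhm wblj cxz vvklh bxy xpms vfpba hawc avo koh ywtd aqprz ztq
Final line 1: pce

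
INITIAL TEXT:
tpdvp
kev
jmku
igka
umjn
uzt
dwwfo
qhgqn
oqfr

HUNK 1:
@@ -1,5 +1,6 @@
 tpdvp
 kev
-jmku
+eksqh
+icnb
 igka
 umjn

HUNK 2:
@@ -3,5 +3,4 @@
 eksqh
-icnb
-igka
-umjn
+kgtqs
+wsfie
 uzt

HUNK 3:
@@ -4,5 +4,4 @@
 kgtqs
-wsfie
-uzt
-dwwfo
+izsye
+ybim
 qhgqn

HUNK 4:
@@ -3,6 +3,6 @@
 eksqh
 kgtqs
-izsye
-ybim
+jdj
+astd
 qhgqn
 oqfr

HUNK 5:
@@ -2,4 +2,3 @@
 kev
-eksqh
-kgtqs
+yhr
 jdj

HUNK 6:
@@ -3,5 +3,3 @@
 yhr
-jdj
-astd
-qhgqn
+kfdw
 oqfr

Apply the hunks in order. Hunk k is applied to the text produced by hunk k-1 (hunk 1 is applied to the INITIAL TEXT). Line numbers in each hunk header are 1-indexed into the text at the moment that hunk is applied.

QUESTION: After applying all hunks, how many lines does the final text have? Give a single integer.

Answer: 5

Derivation:
Hunk 1: at line 1 remove [jmku] add [eksqh,icnb] -> 10 lines: tpdvp kev eksqh icnb igka umjn uzt dwwfo qhgqn oqfr
Hunk 2: at line 3 remove [icnb,igka,umjn] add [kgtqs,wsfie] -> 9 lines: tpdvp kev eksqh kgtqs wsfie uzt dwwfo qhgqn oqfr
Hunk 3: at line 4 remove [wsfie,uzt,dwwfo] add [izsye,ybim] -> 8 lines: tpdvp kev eksqh kgtqs izsye ybim qhgqn oqfr
Hunk 4: at line 3 remove [izsye,ybim] add [jdj,astd] -> 8 lines: tpdvp kev eksqh kgtqs jdj astd qhgqn oqfr
Hunk 5: at line 2 remove [eksqh,kgtqs] add [yhr] -> 7 lines: tpdvp kev yhr jdj astd qhgqn oqfr
Hunk 6: at line 3 remove [jdj,astd,qhgqn] add [kfdw] -> 5 lines: tpdvp kev yhr kfdw oqfr
Final line count: 5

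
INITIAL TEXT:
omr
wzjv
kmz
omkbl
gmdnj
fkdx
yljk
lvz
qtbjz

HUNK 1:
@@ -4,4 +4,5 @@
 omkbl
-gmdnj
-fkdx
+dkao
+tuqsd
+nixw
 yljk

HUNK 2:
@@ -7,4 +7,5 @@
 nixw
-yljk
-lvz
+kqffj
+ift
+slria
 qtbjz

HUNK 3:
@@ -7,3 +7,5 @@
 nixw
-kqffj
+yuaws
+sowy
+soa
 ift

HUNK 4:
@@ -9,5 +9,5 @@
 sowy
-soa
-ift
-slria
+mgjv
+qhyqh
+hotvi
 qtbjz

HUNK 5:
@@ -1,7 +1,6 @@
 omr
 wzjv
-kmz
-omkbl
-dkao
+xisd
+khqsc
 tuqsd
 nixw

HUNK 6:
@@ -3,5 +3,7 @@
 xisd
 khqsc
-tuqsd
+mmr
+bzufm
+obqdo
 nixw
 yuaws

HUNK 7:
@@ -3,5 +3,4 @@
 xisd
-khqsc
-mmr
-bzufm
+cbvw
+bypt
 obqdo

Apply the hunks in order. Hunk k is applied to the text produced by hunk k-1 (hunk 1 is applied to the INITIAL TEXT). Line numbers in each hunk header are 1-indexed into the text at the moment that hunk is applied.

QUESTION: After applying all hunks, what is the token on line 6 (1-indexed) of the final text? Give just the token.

Hunk 1: at line 4 remove [gmdnj,fkdx] add [dkao,tuqsd,nixw] -> 10 lines: omr wzjv kmz omkbl dkao tuqsd nixw yljk lvz qtbjz
Hunk 2: at line 7 remove [yljk,lvz] add [kqffj,ift,slria] -> 11 lines: omr wzjv kmz omkbl dkao tuqsd nixw kqffj ift slria qtbjz
Hunk 3: at line 7 remove [kqffj] add [yuaws,sowy,soa] -> 13 lines: omr wzjv kmz omkbl dkao tuqsd nixw yuaws sowy soa ift slria qtbjz
Hunk 4: at line 9 remove [soa,ift,slria] add [mgjv,qhyqh,hotvi] -> 13 lines: omr wzjv kmz omkbl dkao tuqsd nixw yuaws sowy mgjv qhyqh hotvi qtbjz
Hunk 5: at line 1 remove [kmz,omkbl,dkao] add [xisd,khqsc] -> 12 lines: omr wzjv xisd khqsc tuqsd nixw yuaws sowy mgjv qhyqh hotvi qtbjz
Hunk 6: at line 3 remove [tuqsd] add [mmr,bzufm,obqdo] -> 14 lines: omr wzjv xisd khqsc mmr bzufm obqdo nixw yuaws sowy mgjv qhyqh hotvi qtbjz
Hunk 7: at line 3 remove [khqsc,mmr,bzufm] add [cbvw,bypt] -> 13 lines: omr wzjv xisd cbvw bypt obqdo nixw yuaws sowy mgjv qhyqh hotvi qtbjz
Final line 6: obqdo

Answer: obqdo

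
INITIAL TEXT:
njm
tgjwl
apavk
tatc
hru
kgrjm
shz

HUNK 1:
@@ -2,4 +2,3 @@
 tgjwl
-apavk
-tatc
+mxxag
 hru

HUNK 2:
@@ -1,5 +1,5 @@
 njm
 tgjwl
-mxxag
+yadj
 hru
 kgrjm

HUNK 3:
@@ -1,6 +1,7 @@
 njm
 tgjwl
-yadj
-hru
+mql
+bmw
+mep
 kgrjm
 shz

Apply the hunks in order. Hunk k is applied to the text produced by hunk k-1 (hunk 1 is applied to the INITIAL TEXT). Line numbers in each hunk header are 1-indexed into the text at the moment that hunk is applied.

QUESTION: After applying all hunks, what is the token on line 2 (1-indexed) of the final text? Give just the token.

Hunk 1: at line 2 remove [apavk,tatc] add [mxxag] -> 6 lines: njm tgjwl mxxag hru kgrjm shz
Hunk 2: at line 1 remove [mxxag] add [yadj] -> 6 lines: njm tgjwl yadj hru kgrjm shz
Hunk 3: at line 1 remove [yadj,hru] add [mql,bmw,mep] -> 7 lines: njm tgjwl mql bmw mep kgrjm shz
Final line 2: tgjwl

Answer: tgjwl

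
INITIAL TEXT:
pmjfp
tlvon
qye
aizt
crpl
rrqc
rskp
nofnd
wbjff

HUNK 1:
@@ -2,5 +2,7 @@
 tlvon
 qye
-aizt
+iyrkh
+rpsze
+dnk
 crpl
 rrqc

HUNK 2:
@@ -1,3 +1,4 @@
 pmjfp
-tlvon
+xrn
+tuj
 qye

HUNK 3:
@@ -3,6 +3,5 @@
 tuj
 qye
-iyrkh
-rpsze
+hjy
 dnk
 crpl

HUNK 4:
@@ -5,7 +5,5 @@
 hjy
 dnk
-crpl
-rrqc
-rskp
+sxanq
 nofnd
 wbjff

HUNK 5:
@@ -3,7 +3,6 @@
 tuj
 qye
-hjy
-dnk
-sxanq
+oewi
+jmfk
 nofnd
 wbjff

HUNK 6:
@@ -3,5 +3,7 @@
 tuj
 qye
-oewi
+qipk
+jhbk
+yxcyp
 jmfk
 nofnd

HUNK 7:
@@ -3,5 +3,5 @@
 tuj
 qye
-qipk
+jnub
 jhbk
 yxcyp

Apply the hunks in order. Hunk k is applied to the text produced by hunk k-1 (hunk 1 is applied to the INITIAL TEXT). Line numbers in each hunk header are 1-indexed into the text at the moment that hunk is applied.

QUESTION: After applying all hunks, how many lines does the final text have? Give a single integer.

Hunk 1: at line 2 remove [aizt] add [iyrkh,rpsze,dnk] -> 11 lines: pmjfp tlvon qye iyrkh rpsze dnk crpl rrqc rskp nofnd wbjff
Hunk 2: at line 1 remove [tlvon] add [xrn,tuj] -> 12 lines: pmjfp xrn tuj qye iyrkh rpsze dnk crpl rrqc rskp nofnd wbjff
Hunk 3: at line 3 remove [iyrkh,rpsze] add [hjy] -> 11 lines: pmjfp xrn tuj qye hjy dnk crpl rrqc rskp nofnd wbjff
Hunk 4: at line 5 remove [crpl,rrqc,rskp] add [sxanq] -> 9 lines: pmjfp xrn tuj qye hjy dnk sxanq nofnd wbjff
Hunk 5: at line 3 remove [hjy,dnk,sxanq] add [oewi,jmfk] -> 8 lines: pmjfp xrn tuj qye oewi jmfk nofnd wbjff
Hunk 6: at line 3 remove [oewi] add [qipk,jhbk,yxcyp] -> 10 lines: pmjfp xrn tuj qye qipk jhbk yxcyp jmfk nofnd wbjff
Hunk 7: at line 3 remove [qipk] add [jnub] -> 10 lines: pmjfp xrn tuj qye jnub jhbk yxcyp jmfk nofnd wbjff
Final line count: 10

Answer: 10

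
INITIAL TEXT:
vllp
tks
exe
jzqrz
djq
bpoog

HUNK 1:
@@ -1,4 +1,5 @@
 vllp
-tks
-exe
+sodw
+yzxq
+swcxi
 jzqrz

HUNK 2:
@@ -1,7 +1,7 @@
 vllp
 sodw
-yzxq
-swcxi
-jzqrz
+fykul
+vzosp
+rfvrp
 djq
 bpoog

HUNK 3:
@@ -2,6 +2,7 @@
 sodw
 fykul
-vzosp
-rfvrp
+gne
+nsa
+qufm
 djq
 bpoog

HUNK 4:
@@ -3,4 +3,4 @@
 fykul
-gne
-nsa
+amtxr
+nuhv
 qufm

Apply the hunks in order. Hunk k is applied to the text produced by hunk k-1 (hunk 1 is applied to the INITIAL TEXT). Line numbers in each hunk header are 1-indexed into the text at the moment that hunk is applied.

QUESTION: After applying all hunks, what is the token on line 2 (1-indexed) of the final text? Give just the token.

Answer: sodw

Derivation:
Hunk 1: at line 1 remove [tks,exe] add [sodw,yzxq,swcxi] -> 7 lines: vllp sodw yzxq swcxi jzqrz djq bpoog
Hunk 2: at line 1 remove [yzxq,swcxi,jzqrz] add [fykul,vzosp,rfvrp] -> 7 lines: vllp sodw fykul vzosp rfvrp djq bpoog
Hunk 3: at line 2 remove [vzosp,rfvrp] add [gne,nsa,qufm] -> 8 lines: vllp sodw fykul gne nsa qufm djq bpoog
Hunk 4: at line 3 remove [gne,nsa] add [amtxr,nuhv] -> 8 lines: vllp sodw fykul amtxr nuhv qufm djq bpoog
Final line 2: sodw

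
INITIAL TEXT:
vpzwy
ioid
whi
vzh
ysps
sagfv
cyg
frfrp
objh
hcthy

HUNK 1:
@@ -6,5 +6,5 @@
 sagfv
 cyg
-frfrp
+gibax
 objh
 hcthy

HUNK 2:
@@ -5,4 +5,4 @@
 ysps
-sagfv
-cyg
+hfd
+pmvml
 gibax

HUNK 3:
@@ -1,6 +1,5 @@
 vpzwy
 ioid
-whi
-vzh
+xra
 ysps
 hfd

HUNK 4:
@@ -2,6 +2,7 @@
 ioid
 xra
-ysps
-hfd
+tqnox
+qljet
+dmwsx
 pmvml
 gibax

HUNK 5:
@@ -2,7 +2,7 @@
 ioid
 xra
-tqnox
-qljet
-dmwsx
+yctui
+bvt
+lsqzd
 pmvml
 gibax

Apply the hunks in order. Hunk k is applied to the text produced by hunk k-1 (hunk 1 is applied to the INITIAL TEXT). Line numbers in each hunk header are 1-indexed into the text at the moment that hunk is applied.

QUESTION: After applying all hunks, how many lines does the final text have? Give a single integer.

Hunk 1: at line 6 remove [frfrp] add [gibax] -> 10 lines: vpzwy ioid whi vzh ysps sagfv cyg gibax objh hcthy
Hunk 2: at line 5 remove [sagfv,cyg] add [hfd,pmvml] -> 10 lines: vpzwy ioid whi vzh ysps hfd pmvml gibax objh hcthy
Hunk 3: at line 1 remove [whi,vzh] add [xra] -> 9 lines: vpzwy ioid xra ysps hfd pmvml gibax objh hcthy
Hunk 4: at line 2 remove [ysps,hfd] add [tqnox,qljet,dmwsx] -> 10 lines: vpzwy ioid xra tqnox qljet dmwsx pmvml gibax objh hcthy
Hunk 5: at line 2 remove [tqnox,qljet,dmwsx] add [yctui,bvt,lsqzd] -> 10 lines: vpzwy ioid xra yctui bvt lsqzd pmvml gibax objh hcthy
Final line count: 10

Answer: 10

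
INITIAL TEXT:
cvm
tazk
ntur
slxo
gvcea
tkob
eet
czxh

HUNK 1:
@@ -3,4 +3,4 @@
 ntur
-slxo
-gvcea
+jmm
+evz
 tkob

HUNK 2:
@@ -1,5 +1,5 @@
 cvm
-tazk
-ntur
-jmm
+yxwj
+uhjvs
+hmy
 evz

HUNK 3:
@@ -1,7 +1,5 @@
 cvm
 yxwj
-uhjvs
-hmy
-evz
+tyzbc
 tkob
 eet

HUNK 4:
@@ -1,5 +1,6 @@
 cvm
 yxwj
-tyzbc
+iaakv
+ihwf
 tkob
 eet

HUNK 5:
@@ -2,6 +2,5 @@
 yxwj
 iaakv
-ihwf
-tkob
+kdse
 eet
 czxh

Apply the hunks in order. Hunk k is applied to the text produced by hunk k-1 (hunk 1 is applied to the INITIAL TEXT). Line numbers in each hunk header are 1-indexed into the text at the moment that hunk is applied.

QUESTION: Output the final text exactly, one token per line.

Hunk 1: at line 3 remove [slxo,gvcea] add [jmm,evz] -> 8 lines: cvm tazk ntur jmm evz tkob eet czxh
Hunk 2: at line 1 remove [tazk,ntur,jmm] add [yxwj,uhjvs,hmy] -> 8 lines: cvm yxwj uhjvs hmy evz tkob eet czxh
Hunk 3: at line 1 remove [uhjvs,hmy,evz] add [tyzbc] -> 6 lines: cvm yxwj tyzbc tkob eet czxh
Hunk 4: at line 1 remove [tyzbc] add [iaakv,ihwf] -> 7 lines: cvm yxwj iaakv ihwf tkob eet czxh
Hunk 5: at line 2 remove [ihwf,tkob] add [kdse] -> 6 lines: cvm yxwj iaakv kdse eet czxh

Answer: cvm
yxwj
iaakv
kdse
eet
czxh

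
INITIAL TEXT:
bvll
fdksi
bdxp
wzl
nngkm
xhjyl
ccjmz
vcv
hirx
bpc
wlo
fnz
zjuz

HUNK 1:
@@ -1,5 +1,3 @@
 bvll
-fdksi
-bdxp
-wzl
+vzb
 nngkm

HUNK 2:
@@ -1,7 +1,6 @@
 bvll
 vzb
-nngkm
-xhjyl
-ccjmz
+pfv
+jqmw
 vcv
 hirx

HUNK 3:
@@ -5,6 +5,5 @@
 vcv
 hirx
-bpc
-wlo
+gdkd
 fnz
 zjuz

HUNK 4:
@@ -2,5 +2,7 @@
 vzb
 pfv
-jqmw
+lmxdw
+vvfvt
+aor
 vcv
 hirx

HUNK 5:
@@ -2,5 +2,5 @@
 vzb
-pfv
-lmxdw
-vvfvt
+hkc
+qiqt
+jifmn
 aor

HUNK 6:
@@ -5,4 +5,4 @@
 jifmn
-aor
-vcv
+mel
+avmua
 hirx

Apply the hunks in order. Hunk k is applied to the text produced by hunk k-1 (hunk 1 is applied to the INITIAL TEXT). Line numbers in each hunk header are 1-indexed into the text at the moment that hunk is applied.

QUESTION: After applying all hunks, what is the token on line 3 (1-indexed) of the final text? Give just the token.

Hunk 1: at line 1 remove [fdksi,bdxp,wzl] add [vzb] -> 11 lines: bvll vzb nngkm xhjyl ccjmz vcv hirx bpc wlo fnz zjuz
Hunk 2: at line 1 remove [nngkm,xhjyl,ccjmz] add [pfv,jqmw] -> 10 lines: bvll vzb pfv jqmw vcv hirx bpc wlo fnz zjuz
Hunk 3: at line 5 remove [bpc,wlo] add [gdkd] -> 9 lines: bvll vzb pfv jqmw vcv hirx gdkd fnz zjuz
Hunk 4: at line 2 remove [jqmw] add [lmxdw,vvfvt,aor] -> 11 lines: bvll vzb pfv lmxdw vvfvt aor vcv hirx gdkd fnz zjuz
Hunk 5: at line 2 remove [pfv,lmxdw,vvfvt] add [hkc,qiqt,jifmn] -> 11 lines: bvll vzb hkc qiqt jifmn aor vcv hirx gdkd fnz zjuz
Hunk 6: at line 5 remove [aor,vcv] add [mel,avmua] -> 11 lines: bvll vzb hkc qiqt jifmn mel avmua hirx gdkd fnz zjuz
Final line 3: hkc

Answer: hkc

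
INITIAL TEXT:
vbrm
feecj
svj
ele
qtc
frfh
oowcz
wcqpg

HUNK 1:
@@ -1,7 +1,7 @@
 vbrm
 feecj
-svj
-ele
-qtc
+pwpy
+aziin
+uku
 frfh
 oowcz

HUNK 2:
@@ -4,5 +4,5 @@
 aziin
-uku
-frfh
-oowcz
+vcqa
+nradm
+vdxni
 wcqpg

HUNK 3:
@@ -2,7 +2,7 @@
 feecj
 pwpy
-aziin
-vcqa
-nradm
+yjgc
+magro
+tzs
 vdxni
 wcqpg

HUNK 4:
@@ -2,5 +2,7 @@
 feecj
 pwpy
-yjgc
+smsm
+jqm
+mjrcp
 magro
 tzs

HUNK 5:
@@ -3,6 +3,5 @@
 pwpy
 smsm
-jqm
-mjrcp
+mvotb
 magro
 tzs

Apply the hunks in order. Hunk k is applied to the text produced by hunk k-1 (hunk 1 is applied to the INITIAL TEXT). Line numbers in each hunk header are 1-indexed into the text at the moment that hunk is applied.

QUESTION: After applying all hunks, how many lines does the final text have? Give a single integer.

Hunk 1: at line 1 remove [svj,ele,qtc] add [pwpy,aziin,uku] -> 8 lines: vbrm feecj pwpy aziin uku frfh oowcz wcqpg
Hunk 2: at line 4 remove [uku,frfh,oowcz] add [vcqa,nradm,vdxni] -> 8 lines: vbrm feecj pwpy aziin vcqa nradm vdxni wcqpg
Hunk 3: at line 2 remove [aziin,vcqa,nradm] add [yjgc,magro,tzs] -> 8 lines: vbrm feecj pwpy yjgc magro tzs vdxni wcqpg
Hunk 4: at line 2 remove [yjgc] add [smsm,jqm,mjrcp] -> 10 lines: vbrm feecj pwpy smsm jqm mjrcp magro tzs vdxni wcqpg
Hunk 5: at line 3 remove [jqm,mjrcp] add [mvotb] -> 9 lines: vbrm feecj pwpy smsm mvotb magro tzs vdxni wcqpg
Final line count: 9

Answer: 9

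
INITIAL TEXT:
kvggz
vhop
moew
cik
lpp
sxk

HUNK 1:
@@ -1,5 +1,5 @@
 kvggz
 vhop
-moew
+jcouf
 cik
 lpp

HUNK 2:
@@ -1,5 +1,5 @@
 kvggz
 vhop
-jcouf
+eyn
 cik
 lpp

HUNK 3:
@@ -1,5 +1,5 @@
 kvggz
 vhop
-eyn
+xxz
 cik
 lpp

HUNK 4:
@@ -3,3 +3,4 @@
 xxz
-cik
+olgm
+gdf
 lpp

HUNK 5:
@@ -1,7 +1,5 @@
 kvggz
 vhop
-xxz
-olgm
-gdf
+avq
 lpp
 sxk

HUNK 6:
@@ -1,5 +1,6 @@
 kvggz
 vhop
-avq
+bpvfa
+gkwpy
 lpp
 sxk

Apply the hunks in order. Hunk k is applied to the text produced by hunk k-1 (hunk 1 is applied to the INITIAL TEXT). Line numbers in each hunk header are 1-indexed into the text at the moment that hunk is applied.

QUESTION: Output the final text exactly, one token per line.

Answer: kvggz
vhop
bpvfa
gkwpy
lpp
sxk

Derivation:
Hunk 1: at line 1 remove [moew] add [jcouf] -> 6 lines: kvggz vhop jcouf cik lpp sxk
Hunk 2: at line 1 remove [jcouf] add [eyn] -> 6 lines: kvggz vhop eyn cik lpp sxk
Hunk 3: at line 1 remove [eyn] add [xxz] -> 6 lines: kvggz vhop xxz cik lpp sxk
Hunk 4: at line 3 remove [cik] add [olgm,gdf] -> 7 lines: kvggz vhop xxz olgm gdf lpp sxk
Hunk 5: at line 1 remove [xxz,olgm,gdf] add [avq] -> 5 lines: kvggz vhop avq lpp sxk
Hunk 6: at line 1 remove [avq] add [bpvfa,gkwpy] -> 6 lines: kvggz vhop bpvfa gkwpy lpp sxk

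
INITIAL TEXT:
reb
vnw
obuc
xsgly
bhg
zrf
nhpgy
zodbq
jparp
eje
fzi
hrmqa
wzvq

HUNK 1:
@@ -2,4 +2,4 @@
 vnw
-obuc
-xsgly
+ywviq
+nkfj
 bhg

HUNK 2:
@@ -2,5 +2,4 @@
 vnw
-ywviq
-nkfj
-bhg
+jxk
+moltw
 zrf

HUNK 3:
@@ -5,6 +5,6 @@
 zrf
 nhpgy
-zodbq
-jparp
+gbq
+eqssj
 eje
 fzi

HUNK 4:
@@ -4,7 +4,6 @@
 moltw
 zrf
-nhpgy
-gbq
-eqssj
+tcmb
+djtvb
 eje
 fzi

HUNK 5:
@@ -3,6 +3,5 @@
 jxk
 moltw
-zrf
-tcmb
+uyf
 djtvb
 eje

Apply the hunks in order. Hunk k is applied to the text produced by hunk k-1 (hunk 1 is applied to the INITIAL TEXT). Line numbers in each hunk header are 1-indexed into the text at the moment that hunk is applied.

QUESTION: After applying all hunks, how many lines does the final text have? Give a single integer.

Answer: 10

Derivation:
Hunk 1: at line 2 remove [obuc,xsgly] add [ywviq,nkfj] -> 13 lines: reb vnw ywviq nkfj bhg zrf nhpgy zodbq jparp eje fzi hrmqa wzvq
Hunk 2: at line 2 remove [ywviq,nkfj,bhg] add [jxk,moltw] -> 12 lines: reb vnw jxk moltw zrf nhpgy zodbq jparp eje fzi hrmqa wzvq
Hunk 3: at line 5 remove [zodbq,jparp] add [gbq,eqssj] -> 12 lines: reb vnw jxk moltw zrf nhpgy gbq eqssj eje fzi hrmqa wzvq
Hunk 4: at line 4 remove [nhpgy,gbq,eqssj] add [tcmb,djtvb] -> 11 lines: reb vnw jxk moltw zrf tcmb djtvb eje fzi hrmqa wzvq
Hunk 5: at line 3 remove [zrf,tcmb] add [uyf] -> 10 lines: reb vnw jxk moltw uyf djtvb eje fzi hrmqa wzvq
Final line count: 10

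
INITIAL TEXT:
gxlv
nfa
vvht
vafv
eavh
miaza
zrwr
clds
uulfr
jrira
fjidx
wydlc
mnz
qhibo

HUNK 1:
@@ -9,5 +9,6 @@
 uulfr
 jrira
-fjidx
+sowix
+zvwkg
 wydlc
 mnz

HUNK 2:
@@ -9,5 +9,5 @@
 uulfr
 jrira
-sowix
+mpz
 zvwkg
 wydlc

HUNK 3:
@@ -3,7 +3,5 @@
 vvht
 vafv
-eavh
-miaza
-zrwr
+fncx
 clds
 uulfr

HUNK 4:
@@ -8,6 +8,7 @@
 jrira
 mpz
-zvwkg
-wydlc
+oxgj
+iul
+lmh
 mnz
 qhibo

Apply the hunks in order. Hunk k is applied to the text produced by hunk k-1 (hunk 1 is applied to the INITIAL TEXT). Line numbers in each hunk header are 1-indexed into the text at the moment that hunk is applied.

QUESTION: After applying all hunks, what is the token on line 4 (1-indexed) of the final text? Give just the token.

Answer: vafv

Derivation:
Hunk 1: at line 9 remove [fjidx] add [sowix,zvwkg] -> 15 lines: gxlv nfa vvht vafv eavh miaza zrwr clds uulfr jrira sowix zvwkg wydlc mnz qhibo
Hunk 2: at line 9 remove [sowix] add [mpz] -> 15 lines: gxlv nfa vvht vafv eavh miaza zrwr clds uulfr jrira mpz zvwkg wydlc mnz qhibo
Hunk 3: at line 3 remove [eavh,miaza,zrwr] add [fncx] -> 13 lines: gxlv nfa vvht vafv fncx clds uulfr jrira mpz zvwkg wydlc mnz qhibo
Hunk 4: at line 8 remove [zvwkg,wydlc] add [oxgj,iul,lmh] -> 14 lines: gxlv nfa vvht vafv fncx clds uulfr jrira mpz oxgj iul lmh mnz qhibo
Final line 4: vafv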